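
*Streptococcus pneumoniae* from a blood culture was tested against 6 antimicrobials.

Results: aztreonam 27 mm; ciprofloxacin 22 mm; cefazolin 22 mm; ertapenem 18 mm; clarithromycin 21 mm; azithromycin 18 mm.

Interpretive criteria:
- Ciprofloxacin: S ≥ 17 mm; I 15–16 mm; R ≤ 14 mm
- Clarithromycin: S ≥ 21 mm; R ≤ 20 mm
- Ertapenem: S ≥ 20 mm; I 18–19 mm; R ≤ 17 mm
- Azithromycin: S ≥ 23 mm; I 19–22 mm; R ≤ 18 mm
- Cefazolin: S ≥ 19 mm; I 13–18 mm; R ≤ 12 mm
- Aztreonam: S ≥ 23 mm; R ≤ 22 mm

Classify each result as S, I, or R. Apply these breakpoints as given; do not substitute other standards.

Aztreonam: 27 mm is ≥ 23 mm → S
Ciprofloxacin 22 mm: ≥ 17 mm ⇒ S
Cefazolin (22 mm) ≥ 19 mm → S
Ertapenem (18 mm) in 18–19 mm ⇒ intermediate
Clarithromycin 21 mm: ≥ 21 mm → S
Azithromycin: 18 mm is ≤ 18 mm ⇒ resistant

S, S, S, I, S, R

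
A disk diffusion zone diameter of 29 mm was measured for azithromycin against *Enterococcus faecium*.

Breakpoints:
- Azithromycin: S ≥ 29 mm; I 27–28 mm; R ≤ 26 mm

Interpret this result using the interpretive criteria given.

Azithromycin: 29 mm is ≥ 29 mm — S

S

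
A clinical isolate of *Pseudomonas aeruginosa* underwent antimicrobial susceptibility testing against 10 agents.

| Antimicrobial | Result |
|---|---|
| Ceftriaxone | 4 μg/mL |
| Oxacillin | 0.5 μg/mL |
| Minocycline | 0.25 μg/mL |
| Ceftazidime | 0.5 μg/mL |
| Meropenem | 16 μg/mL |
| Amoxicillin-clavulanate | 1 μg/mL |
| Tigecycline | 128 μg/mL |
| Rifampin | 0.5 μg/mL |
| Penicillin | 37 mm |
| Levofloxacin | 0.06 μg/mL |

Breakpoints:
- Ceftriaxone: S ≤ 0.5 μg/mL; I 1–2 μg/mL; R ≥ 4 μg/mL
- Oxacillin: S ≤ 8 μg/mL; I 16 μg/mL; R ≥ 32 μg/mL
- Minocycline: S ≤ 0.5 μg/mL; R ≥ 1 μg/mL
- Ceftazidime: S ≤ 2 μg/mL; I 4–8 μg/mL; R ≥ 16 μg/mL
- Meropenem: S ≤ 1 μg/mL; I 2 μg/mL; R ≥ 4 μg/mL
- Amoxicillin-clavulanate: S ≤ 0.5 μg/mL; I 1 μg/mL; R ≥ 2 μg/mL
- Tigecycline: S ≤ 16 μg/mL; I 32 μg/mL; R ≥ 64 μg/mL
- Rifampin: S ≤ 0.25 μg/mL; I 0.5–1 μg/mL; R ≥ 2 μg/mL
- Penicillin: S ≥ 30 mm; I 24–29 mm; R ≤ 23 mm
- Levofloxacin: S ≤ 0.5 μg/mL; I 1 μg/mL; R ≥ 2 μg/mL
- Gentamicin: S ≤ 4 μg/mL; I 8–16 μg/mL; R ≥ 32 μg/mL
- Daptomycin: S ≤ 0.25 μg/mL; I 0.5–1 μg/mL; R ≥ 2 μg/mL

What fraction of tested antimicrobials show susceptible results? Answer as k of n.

5 of 10

Ceftriaxone: 4 μg/mL is ≥ 4 μg/mL — resistant
Oxacillin 0.5 μg/mL: ≤ 8 μg/mL ⇒ susceptible
Minocycline 0.25 μg/mL: ≤ 0.5 μg/mL — susceptible
Ceftazidime: 0.5 μg/mL is ≤ 2 μg/mL — susceptible
Meropenem (16 μg/mL) ≥ 4 μg/mL ⇒ R
Amoxicillin-clavulanate: 1 μg/mL is = 1 μg/mL ⇒ intermediate
Tigecycline (128 μg/mL) ≥ 64 μg/mL ⇒ resistant
Rifampin: 0.5 μg/mL is in 0.5–1 μg/mL — Intermediate
Penicillin: 37 mm is ≥ 30 mm ⇒ susceptible
Levofloxacin: 0.06 μg/mL is ≤ 0.5 μg/mL — Susceptible
Susceptible: 5/10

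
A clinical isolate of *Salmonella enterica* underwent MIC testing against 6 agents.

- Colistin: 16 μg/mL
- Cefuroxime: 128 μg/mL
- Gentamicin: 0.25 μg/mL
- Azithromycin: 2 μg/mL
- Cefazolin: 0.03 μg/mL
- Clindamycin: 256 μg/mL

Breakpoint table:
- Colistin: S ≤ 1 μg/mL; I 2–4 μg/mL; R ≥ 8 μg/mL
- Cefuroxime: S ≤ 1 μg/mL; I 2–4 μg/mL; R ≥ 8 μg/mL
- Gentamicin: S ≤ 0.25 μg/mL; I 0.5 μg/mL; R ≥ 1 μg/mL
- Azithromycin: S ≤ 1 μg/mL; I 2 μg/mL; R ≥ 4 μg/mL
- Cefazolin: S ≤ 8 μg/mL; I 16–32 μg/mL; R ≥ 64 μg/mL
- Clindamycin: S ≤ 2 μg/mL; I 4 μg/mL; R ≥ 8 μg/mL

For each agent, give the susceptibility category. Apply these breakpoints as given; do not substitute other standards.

Colistin 16 μg/mL: ≥ 8 μg/mL ⇒ resistant
Cefuroxime (128 μg/mL) ≥ 8 μg/mL ⇒ resistant
Gentamicin 0.25 μg/mL: ≤ 0.25 μg/mL ⇒ S
Azithromycin: 2 μg/mL is = 2 μg/mL → Intermediate
Cefazolin: 0.03 μg/mL is ≤ 8 μg/mL → Susceptible
Clindamycin (256 μg/mL) ≥ 8 μg/mL ⇒ Resistant

R, R, S, I, S, R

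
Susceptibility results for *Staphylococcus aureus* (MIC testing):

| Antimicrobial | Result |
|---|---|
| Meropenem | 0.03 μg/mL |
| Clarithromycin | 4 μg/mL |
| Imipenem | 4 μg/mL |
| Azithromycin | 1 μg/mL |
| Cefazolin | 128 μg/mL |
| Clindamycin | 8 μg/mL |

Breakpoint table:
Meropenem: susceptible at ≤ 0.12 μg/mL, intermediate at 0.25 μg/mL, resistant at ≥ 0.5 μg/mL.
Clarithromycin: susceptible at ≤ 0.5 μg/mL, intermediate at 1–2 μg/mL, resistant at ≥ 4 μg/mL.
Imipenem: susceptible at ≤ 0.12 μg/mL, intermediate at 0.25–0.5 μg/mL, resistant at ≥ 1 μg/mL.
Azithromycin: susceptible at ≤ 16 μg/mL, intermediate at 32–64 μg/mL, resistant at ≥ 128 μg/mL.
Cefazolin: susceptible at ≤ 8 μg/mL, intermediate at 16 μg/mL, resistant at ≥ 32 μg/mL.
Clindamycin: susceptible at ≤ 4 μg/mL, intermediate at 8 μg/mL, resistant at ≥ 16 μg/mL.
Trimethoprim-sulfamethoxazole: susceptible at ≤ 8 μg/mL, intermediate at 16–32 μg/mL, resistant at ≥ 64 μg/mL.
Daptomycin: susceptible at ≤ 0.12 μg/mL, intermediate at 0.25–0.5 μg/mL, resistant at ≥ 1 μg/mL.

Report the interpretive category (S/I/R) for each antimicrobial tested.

S, R, R, S, R, I

Meropenem (0.03 μg/mL) ≤ 0.12 μg/mL ⇒ susceptible
Clarithromycin 4 μg/mL: ≥ 4 μg/mL ⇒ resistant
Imipenem: 4 μg/mL is ≥ 1 μg/mL ⇒ R
Azithromycin (1 μg/mL) ≤ 16 μg/mL ⇒ susceptible
Cefazolin 128 μg/mL: ≥ 32 μg/mL ⇒ Resistant
Clindamycin: 8 μg/mL is = 8 μg/mL → Intermediate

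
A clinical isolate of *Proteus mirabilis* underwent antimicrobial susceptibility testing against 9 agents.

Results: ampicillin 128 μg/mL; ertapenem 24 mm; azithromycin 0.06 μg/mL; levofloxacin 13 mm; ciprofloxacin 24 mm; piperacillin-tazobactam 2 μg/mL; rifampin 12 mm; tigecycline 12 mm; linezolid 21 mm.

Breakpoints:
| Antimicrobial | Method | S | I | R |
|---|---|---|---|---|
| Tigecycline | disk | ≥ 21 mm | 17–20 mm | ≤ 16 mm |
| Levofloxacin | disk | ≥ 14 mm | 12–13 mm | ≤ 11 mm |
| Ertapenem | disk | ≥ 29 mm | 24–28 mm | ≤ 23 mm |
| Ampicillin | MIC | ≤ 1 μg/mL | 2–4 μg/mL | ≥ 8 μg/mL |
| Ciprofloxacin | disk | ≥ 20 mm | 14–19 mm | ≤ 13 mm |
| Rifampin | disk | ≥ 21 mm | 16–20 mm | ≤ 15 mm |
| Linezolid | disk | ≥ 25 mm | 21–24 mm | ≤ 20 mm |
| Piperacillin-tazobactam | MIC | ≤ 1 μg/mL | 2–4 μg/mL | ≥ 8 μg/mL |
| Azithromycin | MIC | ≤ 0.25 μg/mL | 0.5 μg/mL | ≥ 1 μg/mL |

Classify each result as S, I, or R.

R, I, S, I, S, I, R, R, I

Ampicillin: 128 μg/mL is ≥ 8 μg/mL ⇒ Resistant
Ertapenem: 24 mm is in 24–28 mm → I
Azithromycin 0.06 μg/mL: ≤ 0.25 μg/mL ⇒ S
Levofloxacin (13 mm) in 12–13 mm → Intermediate
Ciprofloxacin: 24 mm is ≥ 20 mm → S
Piperacillin-tazobactam 2 μg/mL: in 2–4 μg/mL — intermediate
Rifampin (12 mm) ≤ 15 mm → Resistant
Tigecycline: 12 mm is ≤ 16 mm ⇒ Resistant
Linezolid (21 mm) in 21–24 mm → Intermediate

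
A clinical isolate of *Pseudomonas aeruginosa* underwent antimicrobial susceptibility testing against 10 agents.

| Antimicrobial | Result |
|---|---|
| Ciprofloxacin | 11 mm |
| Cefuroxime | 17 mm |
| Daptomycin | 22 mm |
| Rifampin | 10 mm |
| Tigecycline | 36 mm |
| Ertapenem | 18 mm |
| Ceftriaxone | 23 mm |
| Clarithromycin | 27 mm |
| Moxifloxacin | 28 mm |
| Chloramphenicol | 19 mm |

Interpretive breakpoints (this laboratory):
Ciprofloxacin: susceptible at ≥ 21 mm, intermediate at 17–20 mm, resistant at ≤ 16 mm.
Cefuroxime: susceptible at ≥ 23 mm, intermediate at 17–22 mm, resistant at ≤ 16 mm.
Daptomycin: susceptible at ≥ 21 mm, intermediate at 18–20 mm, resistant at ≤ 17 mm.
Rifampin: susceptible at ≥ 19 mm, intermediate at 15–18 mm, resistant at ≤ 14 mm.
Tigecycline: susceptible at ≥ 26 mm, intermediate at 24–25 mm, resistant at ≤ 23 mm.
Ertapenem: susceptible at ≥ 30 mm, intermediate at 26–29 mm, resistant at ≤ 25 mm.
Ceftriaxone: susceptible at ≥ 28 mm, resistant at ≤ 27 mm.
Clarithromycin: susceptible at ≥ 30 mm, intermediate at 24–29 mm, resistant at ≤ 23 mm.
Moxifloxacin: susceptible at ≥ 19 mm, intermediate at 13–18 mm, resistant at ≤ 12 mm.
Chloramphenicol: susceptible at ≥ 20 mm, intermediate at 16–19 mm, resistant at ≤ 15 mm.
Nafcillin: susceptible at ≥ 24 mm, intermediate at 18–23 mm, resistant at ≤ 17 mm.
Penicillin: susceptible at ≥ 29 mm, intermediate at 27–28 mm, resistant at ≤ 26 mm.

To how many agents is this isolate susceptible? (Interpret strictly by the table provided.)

Ciprofloxacin 11 mm: ≤ 16 mm → Resistant
Cefuroxime 17 mm: in 17–22 mm — Intermediate
Daptomycin (22 mm) ≥ 21 mm → S
Rifampin: 10 mm is ≤ 14 mm — resistant
Tigecycline: 36 mm is ≥ 26 mm — S
Ertapenem: 18 mm is ≤ 25 mm → Resistant
Ceftriaxone: 23 mm is ≤ 27 mm — resistant
Clarithromycin (27 mm) in 24–29 mm → Intermediate
Moxifloxacin: 28 mm is ≥ 19 mm ⇒ susceptible
Chloramphenicol 19 mm: in 16–19 mm → I
Susceptible: 3

3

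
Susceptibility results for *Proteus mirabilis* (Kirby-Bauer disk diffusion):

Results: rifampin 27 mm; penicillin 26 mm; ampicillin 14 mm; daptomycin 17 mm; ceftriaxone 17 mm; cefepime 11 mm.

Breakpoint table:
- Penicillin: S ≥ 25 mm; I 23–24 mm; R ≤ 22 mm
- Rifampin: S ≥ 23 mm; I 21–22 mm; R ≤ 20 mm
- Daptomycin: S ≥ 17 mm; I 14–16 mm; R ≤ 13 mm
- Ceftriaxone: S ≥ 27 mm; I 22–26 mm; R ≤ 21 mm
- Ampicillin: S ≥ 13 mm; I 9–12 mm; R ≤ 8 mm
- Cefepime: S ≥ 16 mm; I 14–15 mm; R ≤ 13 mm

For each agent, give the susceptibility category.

S, S, S, S, R, R

Rifampin: 27 mm is ≥ 23 mm — susceptible
Penicillin 26 mm: ≥ 25 mm → susceptible
Ampicillin (14 mm) ≥ 13 mm — susceptible
Daptomycin (17 mm) ≥ 17 mm ⇒ Susceptible
Ceftriaxone 17 mm: ≤ 21 mm — R
Cefepime 11 mm: ≤ 13 mm ⇒ R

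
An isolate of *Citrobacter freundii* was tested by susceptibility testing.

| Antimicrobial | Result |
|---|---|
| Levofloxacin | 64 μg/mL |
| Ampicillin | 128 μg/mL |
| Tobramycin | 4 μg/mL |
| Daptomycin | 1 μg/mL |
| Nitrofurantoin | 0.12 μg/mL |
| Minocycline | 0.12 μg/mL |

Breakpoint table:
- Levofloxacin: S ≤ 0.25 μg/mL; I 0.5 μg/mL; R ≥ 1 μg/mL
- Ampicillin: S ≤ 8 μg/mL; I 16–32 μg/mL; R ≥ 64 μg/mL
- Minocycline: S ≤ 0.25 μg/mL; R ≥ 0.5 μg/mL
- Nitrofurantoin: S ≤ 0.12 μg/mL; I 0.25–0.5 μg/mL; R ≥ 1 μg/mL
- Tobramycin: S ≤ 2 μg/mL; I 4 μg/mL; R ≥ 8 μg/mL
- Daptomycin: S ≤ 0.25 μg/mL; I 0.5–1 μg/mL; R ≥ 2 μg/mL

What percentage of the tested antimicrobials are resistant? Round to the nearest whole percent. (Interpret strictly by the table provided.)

33%

Levofloxacin (64 μg/mL) ≥ 1 μg/mL ⇒ R
Ampicillin 128 μg/mL: ≥ 64 μg/mL → resistant
Tobramycin 4 μg/mL: = 4 μg/mL → Intermediate
Daptomycin 1 μg/mL: in 0.5–1 μg/mL ⇒ I
Nitrofurantoin: 0.12 μg/mL is ≤ 0.12 μg/mL ⇒ S
Minocycline 0.12 μg/mL: ≤ 0.25 μg/mL — S
Resistant: 2/6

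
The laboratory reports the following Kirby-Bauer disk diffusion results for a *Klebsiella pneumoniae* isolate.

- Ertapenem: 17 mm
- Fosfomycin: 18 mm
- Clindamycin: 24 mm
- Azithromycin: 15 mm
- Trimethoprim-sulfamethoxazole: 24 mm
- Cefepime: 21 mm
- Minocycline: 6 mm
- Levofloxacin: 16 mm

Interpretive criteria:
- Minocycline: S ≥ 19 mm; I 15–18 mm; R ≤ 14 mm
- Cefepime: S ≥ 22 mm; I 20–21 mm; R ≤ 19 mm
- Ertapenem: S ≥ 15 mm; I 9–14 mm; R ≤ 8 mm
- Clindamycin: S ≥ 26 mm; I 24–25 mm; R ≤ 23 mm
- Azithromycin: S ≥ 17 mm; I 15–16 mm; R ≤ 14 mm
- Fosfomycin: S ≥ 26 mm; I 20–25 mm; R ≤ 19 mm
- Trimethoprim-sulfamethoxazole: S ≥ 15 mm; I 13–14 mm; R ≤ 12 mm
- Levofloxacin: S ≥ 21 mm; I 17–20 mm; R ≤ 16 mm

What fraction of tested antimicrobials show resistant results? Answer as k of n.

Ertapenem (17 mm) ≥ 15 mm ⇒ S
Fosfomycin (18 mm) ≤ 19 mm — Resistant
Clindamycin: 24 mm is in 24–25 mm ⇒ I
Azithromycin: 15 mm is in 15–16 mm — intermediate
Trimethoprim-sulfamethoxazole 24 mm: ≥ 15 mm ⇒ Susceptible
Cefepime: 21 mm is in 20–21 mm → I
Minocycline: 6 mm is ≤ 14 mm ⇒ R
Levofloxacin: 16 mm is ≤ 16 mm → R
Resistant: 3/8

3 of 8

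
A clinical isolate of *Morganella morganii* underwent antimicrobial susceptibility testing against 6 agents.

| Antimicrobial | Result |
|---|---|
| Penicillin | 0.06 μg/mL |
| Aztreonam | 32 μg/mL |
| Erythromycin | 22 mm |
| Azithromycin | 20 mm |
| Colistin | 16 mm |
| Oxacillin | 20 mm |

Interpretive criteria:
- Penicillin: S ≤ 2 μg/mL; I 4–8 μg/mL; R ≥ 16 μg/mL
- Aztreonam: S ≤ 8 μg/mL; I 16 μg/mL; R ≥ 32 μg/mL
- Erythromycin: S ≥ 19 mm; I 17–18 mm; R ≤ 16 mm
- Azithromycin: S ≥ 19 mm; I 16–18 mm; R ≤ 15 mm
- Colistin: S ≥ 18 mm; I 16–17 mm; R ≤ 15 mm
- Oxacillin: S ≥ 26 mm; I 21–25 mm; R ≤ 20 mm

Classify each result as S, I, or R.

Penicillin (0.06 μg/mL) ≤ 2 μg/mL ⇒ susceptible
Aztreonam: 32 μg/mL is ≥ 32 μg/mL → R
Erythromycin 22 mm: ≥ 19 mm → Susceptible
Azithromycin (20 mm) ≥ 19 mm → S
Colistin: 16 mm is in 16–17 mm — Intermediate
Oxacillin (20 mm) ≤ 20 mm → resistant

S, R, S, S, I, R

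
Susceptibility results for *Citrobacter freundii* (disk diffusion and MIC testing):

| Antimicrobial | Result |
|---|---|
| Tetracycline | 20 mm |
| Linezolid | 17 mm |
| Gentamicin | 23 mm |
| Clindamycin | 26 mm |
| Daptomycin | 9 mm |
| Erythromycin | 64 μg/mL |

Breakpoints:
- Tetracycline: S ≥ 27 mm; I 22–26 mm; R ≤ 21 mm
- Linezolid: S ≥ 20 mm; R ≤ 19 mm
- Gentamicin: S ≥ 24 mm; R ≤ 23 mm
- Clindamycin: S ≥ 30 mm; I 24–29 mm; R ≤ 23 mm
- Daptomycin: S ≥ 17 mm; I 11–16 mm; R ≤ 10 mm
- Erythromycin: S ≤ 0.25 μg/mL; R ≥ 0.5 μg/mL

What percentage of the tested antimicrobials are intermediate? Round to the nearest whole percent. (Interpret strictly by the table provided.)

17%

Tetracycline (20 mm) ≤ 21 mm ⇒ R
Linezolid: 17 mm is ≤ 19 mm ⇒ R
Gentamicin: 23 mm is ≤ 23 mm ⇒ resistant
Clindamycin 26 mm: in 24–29 mm ⇒ intermediate
Daptomycin 9 mm: ≤ 10 mm — R
Erythromycin: 64 μg/mL is ≥ 0.5 μg/mL ⇒ Resistant
Intermediate: 1/6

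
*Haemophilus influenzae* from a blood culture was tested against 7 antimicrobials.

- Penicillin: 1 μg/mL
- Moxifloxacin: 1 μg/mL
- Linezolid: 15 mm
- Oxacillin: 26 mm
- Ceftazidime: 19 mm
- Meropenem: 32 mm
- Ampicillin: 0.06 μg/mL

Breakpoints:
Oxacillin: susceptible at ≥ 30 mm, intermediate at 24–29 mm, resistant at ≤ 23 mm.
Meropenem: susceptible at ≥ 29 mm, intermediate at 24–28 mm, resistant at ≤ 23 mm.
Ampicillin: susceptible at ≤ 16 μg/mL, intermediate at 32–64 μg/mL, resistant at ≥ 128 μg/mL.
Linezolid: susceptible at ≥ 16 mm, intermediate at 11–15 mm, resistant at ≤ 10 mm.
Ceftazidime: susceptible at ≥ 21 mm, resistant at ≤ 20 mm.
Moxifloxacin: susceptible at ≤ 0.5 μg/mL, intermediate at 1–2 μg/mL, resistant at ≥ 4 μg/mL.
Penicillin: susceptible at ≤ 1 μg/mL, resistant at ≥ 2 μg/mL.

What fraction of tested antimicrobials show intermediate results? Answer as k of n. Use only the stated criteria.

Penicillin 1 μg/mL: ≤ 1 μg/mL — Susceptible
Moxifloxacin (1 μg/mL) in 1–2 μg/mL ⇒ intermediate
Linezolid 15 mm: in 11–15 mm → I
Oxacillin (26 mm) in 24–29 mm ⇒ I
Ceftazidime: 19 mm is ≤ 20 mm — resistant
Meropenem (32 mm) ≥ 29 mm — S
Ampicillin 0.06 μg/mL: ≤ 16 μg/mL ⇒ Susceptible
Intermediate: 3/7

3 of 7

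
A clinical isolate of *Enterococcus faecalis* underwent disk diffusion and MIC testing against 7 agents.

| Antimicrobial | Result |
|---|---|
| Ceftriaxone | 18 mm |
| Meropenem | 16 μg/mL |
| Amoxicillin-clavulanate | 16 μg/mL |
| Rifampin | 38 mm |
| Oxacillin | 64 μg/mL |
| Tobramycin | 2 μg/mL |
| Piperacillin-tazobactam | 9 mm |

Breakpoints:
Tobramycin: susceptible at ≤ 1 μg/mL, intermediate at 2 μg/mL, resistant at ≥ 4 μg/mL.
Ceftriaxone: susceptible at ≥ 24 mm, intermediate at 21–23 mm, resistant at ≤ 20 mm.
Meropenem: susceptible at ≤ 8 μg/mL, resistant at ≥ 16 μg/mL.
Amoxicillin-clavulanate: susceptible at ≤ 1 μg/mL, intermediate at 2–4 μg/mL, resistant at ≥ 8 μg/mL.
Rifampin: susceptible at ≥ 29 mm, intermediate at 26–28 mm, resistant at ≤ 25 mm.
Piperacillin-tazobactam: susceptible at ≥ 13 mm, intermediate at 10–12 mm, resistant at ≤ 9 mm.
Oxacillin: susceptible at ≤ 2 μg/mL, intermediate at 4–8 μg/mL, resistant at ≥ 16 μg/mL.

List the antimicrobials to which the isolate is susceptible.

rifampin

Ceftriaxone 18 mm: ≤ 20 mm — Resistant
Meropenem (16 μg/mL) ≥ 16 μg/mL — Resistant
Amoxicillin-clavulanate (16 μg/mL) ≥ 8 μg/mL — resistant
Rifampin (38 mm) ≥ 29 mm ⇒ susceptible
Oxacillin: 64 μg/mL is ≥ 16 μg/mL ⇒ resistant
Tobramycin 2 μg/mL: = 2 μg/mL — I
Piperacillin-tazobactam 9 mm: ≤ 9 mm ⇒ R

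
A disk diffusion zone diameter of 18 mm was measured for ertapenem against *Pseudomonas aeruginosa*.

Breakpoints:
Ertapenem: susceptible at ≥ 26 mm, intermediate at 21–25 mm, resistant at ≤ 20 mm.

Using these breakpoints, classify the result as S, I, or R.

Resistant

Ertapenem 18 mm: ≤ 20 mm — R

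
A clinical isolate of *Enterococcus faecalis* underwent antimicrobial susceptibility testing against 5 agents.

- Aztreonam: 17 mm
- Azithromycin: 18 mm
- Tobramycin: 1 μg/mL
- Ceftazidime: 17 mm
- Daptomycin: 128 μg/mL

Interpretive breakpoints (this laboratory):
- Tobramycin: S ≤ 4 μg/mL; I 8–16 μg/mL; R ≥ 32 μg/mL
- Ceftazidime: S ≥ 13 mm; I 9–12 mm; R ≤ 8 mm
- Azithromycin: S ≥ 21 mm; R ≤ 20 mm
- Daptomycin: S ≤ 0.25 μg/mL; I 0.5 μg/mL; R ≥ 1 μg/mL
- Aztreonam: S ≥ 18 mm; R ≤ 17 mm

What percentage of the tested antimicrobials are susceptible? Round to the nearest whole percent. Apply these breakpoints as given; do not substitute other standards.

Aztreonam (17 mm) ≤ 17 mm — R
Azithromycin 18 mm: ≤ 20 mm ⇒ resistant
Tobramycin (1 μg/mL) ≤ 4 μg/mL ⇒ Susceptible
Ceftazidime: 17 mm is ≥ 13 mm — susceptible
Daptomycin (128 μg/mL) ≥ 1 μg/mL → resistant
Susceptible: 2/5

40%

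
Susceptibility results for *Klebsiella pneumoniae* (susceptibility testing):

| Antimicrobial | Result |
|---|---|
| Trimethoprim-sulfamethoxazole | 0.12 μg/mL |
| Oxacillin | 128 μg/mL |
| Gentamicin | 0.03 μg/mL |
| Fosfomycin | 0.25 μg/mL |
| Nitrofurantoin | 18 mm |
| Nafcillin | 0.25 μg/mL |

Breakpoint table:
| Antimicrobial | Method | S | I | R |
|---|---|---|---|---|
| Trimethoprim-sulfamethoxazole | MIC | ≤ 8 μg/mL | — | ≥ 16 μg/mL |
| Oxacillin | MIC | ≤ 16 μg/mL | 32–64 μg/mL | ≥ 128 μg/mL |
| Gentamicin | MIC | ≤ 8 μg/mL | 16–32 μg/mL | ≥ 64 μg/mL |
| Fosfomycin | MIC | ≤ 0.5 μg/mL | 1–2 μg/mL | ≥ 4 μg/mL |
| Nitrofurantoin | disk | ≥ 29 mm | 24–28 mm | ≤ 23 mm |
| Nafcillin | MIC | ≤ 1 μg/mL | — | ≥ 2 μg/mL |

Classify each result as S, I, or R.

Trimethoprim-sulfamethoxazole: 0.12 μg/mL is ≤ 8 μg/mL — Susceptible
Oxacillin: 128 μg/mL is ≥ 128 μg/mL ⇒ R
Gentamicin 0.03 μg/mL: ≤ 8 μg/mL → Susceptible
Fosfomycin 0.25 μg/mL: ≤ 0.5 μg/mL → susceptible
Nitrofurantoin: 18 mm is ≤ 23 mm ⇒ Resistant
Nafcillin: 0.25 μg/mL is ≤ 1 μg/mL → S

S, R, S, S, R, S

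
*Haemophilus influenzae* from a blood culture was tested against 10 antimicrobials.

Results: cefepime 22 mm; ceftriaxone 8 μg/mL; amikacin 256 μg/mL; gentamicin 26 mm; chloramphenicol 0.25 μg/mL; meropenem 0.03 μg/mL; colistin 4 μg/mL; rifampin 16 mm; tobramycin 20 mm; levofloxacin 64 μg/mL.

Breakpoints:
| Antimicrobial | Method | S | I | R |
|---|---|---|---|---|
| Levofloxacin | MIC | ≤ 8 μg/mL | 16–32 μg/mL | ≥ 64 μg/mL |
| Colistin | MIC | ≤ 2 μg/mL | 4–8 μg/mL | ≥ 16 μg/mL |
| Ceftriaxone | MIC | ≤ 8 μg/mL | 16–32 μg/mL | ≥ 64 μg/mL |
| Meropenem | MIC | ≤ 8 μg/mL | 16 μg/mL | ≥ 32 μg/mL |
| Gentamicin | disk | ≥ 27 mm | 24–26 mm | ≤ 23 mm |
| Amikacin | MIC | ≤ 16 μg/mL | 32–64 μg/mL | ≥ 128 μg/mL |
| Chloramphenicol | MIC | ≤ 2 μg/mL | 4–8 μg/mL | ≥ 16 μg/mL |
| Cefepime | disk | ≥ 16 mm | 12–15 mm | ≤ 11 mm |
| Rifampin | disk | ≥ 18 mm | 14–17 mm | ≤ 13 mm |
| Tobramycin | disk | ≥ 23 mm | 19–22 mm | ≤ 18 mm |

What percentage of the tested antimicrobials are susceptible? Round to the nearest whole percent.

40%

Cefepime 22 mm: ≥ 16 mm — S
Ceftriaxone (8 μg/mL) ≤ 8 μg/mL — S
Amikacin: 256 μg/mL is ≥ 128 μg/mL — resistant
Gentamicin 26 mm: in 24–26 mm ⇒ Intermediate
Chloramphenicol 0.25 μg/mL: ≤ 2 μg/mL → susceptible
Meropenem (0.03 μg/mL) ≤ 8 μg/mL → susceptible
Colistin 4 μg/mL: in 4–8 μg/mL → Intermediate
Rifampin 16 mm: in 14–17 mm → Intermediate
Tobramycin (20 mm) in 19–22 mm — Intermediate
Levofloxacin: 64 μg/mL is ≥ 64 μg/mL — R
Susceptible: 4/10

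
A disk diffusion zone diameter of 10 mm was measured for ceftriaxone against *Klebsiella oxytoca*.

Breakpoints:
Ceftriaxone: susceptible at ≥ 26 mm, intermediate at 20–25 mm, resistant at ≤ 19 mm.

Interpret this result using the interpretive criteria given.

Resistant

Ceftriaxone: 10 mm is ≤ 19 mm → R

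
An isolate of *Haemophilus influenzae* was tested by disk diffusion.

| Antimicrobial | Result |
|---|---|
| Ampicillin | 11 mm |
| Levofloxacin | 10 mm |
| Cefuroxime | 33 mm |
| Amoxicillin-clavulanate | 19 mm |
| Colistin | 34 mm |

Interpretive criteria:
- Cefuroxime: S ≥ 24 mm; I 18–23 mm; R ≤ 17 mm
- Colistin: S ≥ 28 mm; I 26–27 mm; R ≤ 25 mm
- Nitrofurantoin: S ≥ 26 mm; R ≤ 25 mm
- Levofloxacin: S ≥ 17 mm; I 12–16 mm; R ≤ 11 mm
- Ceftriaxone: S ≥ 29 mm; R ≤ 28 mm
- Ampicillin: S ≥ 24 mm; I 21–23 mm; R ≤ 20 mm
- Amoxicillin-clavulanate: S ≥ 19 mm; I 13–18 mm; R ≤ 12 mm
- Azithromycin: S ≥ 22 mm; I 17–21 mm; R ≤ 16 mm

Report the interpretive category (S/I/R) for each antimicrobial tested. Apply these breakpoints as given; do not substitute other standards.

R, R, S, S, S

Ampicillin (11 mm) ≤ 20 mm — resistant
Levofloxacin: 10 mm is ≤ 11 mm ⇒ R
Cefuroxime: 33 mm is ≥ 24 mm — Susceptible
Amoxicillin-clavulanate: 19 mm is ≥ 19 mm ⇒ S
Colistin: 34 mm is ≥ 28 mm ⇒ Susceptible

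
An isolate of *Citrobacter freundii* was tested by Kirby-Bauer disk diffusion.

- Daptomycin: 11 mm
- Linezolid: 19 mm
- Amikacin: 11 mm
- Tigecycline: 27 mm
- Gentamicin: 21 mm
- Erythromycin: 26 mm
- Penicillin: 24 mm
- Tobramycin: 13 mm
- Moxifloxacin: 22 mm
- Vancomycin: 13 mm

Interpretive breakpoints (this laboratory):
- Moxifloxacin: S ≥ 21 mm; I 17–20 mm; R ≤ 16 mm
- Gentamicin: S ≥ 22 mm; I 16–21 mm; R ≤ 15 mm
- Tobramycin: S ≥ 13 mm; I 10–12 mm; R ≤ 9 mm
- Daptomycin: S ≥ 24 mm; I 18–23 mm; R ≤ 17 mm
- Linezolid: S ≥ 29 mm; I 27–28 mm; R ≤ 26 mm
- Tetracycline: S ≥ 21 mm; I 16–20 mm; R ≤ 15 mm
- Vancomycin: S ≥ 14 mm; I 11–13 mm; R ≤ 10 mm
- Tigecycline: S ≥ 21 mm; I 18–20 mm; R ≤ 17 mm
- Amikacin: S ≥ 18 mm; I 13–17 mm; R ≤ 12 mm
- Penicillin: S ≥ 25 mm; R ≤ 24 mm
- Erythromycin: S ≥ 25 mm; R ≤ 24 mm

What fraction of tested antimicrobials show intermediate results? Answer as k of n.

Daptomycin (11 mm) ≤ 17 mm ⇒ R
Linezolid: 19 mm is ≤ 26 mm ⇒ R
Amikacin: 11 mm is ≤ 12 mm — Resistant
Tigecycline (27 mm) ≥ 21 mm — Susceptible
Gentamicin 21 mm: in 16–21 mm ⇒ intermediate
Erythromycin 26 mm: ≥ 25 mm → Susceptible
Penicillin: 24 mm is ≤ 24 mm → resistant
Tobramycin: 13 mm is ≥ 13 mm ⇒ S
Moxifloxacin: 22 mm is ≥ 21 mm ⇒ Susceptible
Vancomycin: 13 mm is in 11–13 mm ⇒ I
Intermediate: 2/10

2 of 10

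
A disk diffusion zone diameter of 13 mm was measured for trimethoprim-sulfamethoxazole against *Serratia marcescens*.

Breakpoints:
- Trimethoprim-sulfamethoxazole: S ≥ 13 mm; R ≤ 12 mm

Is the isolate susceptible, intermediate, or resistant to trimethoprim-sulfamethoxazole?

S

Trimethoprim-sulfamethoxazole: 13 mm is ≥ 13 mm → S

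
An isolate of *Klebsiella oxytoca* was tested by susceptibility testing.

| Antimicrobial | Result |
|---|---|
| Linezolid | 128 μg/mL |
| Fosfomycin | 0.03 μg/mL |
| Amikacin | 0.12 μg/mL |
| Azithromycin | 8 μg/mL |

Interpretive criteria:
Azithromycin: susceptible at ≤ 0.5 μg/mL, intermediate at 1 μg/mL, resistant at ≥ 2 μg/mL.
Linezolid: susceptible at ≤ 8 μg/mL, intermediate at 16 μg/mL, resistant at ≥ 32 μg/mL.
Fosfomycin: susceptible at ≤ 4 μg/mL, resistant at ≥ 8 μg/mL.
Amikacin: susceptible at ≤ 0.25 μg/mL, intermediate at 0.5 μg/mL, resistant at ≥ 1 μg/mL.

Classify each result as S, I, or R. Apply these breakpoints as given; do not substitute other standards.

Linezolid 128 μg/mL: ≥ 32 μg/mL → resistant
Fosfomycin (0.03 μg/mL) ≤ 4 μg/mL ⇒ susceptible
Amikacin: 0.12 μg/mL is ≤ 0.25 μg/mL → susceptible
Azithromycin (8 μg/mL) ≥ 2 μg/mL ⇒ R

R, S, S, R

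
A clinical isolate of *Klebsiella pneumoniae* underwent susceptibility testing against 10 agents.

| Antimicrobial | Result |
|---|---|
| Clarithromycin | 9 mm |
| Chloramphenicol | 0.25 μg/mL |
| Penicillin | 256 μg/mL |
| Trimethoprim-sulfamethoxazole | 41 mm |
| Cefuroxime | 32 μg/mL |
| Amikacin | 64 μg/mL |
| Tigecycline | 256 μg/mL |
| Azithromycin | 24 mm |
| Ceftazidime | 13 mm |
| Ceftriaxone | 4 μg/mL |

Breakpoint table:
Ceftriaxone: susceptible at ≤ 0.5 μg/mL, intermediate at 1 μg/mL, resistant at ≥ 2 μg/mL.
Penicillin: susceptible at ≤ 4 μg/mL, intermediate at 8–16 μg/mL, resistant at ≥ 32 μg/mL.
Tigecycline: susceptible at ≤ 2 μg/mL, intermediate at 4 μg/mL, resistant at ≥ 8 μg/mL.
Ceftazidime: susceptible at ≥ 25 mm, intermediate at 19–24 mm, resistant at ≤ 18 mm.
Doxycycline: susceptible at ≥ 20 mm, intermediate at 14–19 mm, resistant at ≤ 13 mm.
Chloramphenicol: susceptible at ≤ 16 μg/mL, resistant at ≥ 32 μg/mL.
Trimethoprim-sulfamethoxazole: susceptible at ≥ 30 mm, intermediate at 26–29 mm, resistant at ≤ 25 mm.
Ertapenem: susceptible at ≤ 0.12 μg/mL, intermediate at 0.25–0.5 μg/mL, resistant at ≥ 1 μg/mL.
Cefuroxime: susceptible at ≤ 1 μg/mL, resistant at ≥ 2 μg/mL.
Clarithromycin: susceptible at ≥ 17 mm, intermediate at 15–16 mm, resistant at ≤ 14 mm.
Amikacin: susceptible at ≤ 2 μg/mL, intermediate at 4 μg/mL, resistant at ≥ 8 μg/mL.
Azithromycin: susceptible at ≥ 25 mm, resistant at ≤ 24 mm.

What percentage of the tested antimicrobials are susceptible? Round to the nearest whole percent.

20%

Clarithromycin 9 mm: ≤ 14 mm ⇒ R
Chloramphenicol 0.25 μg/mL: ≤ 16 μg/mL ⇒ Susceptible
Penicillin (256 μg/mL) ≥ 32 μg/mL → Resistant
Trimethoprim-sulfamethoxazole 41 mm: ≥ 30 mm ⇒ susceptible
Cefuroxime 32 μg/mL: ≥ 2 μg/mL ⇒ R
Amikacin (64 μg/mL) ≥ 8 μg/mL — R
Tigecycline (256 μg/mL) ≥ 8 μg/mL → resistant
Azithromycin (24 mm) ≤ 24 mm → Resistant
Ceftazidime 13 mm: ≤ 18 mm — R
Ceftriaxone: 4 μg/mL is ≥ 2 μg/mL ⇒ resistant
Susceptible: 2/10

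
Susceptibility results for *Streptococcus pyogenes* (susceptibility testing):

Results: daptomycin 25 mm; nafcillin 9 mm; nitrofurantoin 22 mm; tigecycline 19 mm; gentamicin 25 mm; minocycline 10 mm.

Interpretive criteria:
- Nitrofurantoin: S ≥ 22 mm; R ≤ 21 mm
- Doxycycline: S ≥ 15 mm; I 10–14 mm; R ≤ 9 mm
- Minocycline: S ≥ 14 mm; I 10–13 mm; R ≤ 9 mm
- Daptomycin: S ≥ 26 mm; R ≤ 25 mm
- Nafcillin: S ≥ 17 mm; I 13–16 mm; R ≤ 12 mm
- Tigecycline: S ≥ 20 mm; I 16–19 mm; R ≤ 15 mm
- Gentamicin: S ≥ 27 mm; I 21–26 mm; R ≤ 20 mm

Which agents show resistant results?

Daptomycin: 25 mm is ≤ 25 mm ⇒ resistant
Nafcillin 9 mm: ≤ 12 mm ⇒ resistant
Nitrofurantoin: 22 mm is ≥ 22 mm → S
Tigecycline: 19 mm is in 16–19 mm — intermediate
Gentamicin 25 mm: in 21–26 mm — Intermediate
Minocycline: 10 mm is in 10–13 mm ⇒ I

daptomycin, nafcillin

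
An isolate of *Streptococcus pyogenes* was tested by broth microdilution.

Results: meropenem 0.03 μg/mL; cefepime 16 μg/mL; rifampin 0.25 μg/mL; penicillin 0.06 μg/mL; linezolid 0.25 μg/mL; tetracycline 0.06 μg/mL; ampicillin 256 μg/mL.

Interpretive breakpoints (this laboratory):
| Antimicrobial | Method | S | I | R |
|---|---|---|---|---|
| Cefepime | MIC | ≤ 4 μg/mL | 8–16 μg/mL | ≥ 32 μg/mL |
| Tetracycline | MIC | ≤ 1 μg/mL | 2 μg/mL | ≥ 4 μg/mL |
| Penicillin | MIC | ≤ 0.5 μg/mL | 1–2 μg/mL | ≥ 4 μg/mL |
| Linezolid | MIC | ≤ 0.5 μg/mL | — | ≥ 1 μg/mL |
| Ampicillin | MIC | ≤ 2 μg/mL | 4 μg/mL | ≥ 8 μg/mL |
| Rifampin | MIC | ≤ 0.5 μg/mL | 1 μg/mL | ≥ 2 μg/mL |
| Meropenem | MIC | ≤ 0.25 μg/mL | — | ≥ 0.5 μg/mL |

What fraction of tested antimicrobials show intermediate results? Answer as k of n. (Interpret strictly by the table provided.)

1 of 7

Meropenem 0.03 μg/mL: ≤ 0.25 μg/mL ⇒ Susceptible
Cefepime: 16 μg/mL is in 8–16 μg/mL ⇒ I
Rifampin (0.25 μg/mL) ≤ 0.5 μg/mL → Susceptible
Penicillin (0.06 μg/mL) ≤ 0.5 μg/mL → S
Linezolid (0.25 μg/mL) ≤ 0.5 μg/mL → Susceptible
Tetracycline (0.06 μg/mL) ≤ 1 μg/mL — S
Ampicillin 256 μg/mL: ≥ 8 μg/mL — resistant
Intermediate: 1/7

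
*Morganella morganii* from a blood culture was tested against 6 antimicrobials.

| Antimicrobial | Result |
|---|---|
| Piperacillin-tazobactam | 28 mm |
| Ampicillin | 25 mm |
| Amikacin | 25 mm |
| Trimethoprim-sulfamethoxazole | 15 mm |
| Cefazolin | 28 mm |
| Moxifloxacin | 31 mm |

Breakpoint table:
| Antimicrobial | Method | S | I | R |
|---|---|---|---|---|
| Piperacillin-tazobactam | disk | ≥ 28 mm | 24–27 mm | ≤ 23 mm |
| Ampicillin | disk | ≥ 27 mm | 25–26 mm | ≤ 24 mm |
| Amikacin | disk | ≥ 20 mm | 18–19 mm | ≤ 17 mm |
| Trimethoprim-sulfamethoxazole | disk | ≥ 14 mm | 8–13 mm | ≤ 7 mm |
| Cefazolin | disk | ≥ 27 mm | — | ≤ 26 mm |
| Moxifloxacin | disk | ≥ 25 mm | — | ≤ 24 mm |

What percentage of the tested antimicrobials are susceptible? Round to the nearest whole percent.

Piperacillin-tazobactam: 28 mm is ≥ 28 mm → susceptible
Ampicillin: 25 mm is in 25–26 mm — intermediate
Amikacin (25 mm) ≥ 20 mm → susceptible
Trimethoprim-sulfamethoxazole 15 mm: ≥ 14 mm — Susceptible
Cefazolin 28 mm: ≥ 27 mm → Susceptible
Moxifloxacin: 31 mm is ≥ 25 mm — Susceptible
Susceptible: 5/6

83%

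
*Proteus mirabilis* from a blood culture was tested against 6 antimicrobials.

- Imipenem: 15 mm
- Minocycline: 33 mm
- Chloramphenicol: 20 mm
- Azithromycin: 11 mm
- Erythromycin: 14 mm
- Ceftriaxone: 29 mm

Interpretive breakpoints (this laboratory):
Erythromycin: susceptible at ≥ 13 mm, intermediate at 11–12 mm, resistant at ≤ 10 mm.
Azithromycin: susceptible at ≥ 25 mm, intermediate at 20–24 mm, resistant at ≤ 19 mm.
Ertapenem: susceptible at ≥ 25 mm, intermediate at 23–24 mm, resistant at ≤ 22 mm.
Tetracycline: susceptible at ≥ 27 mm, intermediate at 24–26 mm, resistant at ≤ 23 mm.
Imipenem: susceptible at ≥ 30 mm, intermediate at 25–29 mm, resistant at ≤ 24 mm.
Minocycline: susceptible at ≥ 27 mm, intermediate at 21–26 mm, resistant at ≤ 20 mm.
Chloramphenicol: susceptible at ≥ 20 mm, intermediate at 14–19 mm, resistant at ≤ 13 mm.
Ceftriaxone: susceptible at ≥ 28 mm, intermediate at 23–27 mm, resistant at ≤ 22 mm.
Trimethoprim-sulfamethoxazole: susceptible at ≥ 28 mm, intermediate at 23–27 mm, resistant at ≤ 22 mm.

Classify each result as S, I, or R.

Imipenem (15 mm) ≤ 24 mm — Resistant
Minocycline: 33 mm is ≥ 27 mm ⇒ susceptible
Chloramphenicol (20 mm) ≥ 20 mm ⇒ susceptible
Azithromycin: 11 mm is ≤ 19 mm → R
Erythromycin: 14 mm is ≥ 13 mm → S
Ceftriaxone (29 mm) ≥ 28 mm → Susceptible

R, S, S, R, S, S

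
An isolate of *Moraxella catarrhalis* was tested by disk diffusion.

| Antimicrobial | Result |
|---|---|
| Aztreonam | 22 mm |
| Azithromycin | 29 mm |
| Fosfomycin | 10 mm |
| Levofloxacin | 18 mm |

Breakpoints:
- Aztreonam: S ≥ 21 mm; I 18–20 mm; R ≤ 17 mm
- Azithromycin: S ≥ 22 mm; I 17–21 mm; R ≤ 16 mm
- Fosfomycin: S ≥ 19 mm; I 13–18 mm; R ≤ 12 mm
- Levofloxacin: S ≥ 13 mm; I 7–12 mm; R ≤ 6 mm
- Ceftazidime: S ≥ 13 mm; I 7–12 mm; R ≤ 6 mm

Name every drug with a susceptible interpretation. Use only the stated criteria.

aztreonam, azithromycin, levofloxacin

Aztreonam: 22 mm is ≥ 21 mm — S
Azithromycin: 29 mm is ≥ 22 mm → Susceptible
Fosfomycin: 10 mm is ≤ 12 mm — Resistant
Levofloxacin: 18 mm is ≥ 13 mm ⇒ Susceptible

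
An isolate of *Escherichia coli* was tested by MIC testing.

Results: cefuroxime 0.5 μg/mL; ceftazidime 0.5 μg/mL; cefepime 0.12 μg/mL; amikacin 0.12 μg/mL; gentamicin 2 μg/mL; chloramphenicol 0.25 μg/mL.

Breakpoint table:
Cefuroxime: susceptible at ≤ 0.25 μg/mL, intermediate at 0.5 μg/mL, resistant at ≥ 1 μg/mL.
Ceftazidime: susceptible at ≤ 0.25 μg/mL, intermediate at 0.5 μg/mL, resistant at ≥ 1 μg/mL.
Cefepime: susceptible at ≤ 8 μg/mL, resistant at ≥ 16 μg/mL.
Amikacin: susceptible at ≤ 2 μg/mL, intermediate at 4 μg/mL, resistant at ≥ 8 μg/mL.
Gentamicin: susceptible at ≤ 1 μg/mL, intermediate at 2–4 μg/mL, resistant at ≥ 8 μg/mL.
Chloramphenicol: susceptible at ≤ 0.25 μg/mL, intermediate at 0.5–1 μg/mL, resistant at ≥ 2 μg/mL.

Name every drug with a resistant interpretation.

none

Cefuroxime: 0.5 μg/mL is = 0.5 μg/mL ⇒ Intermediate
Ceftazidime (0.5 μg/mL) = 0.5 μg/mL — intermediate
Cefepime 0.12 μg/mL: ≤ 8 μg/mL → susceptible
Amikacin: 0.12 μg/mL is ≤ 2 μg/mL — susceptible
Gentamicin: 2 μg/mL is in 2–4 μg/mL → intermediate
Chloramphenicol: 0.25 μg/mL is ≤ 0.25 μg/mL ⇒ Susceptible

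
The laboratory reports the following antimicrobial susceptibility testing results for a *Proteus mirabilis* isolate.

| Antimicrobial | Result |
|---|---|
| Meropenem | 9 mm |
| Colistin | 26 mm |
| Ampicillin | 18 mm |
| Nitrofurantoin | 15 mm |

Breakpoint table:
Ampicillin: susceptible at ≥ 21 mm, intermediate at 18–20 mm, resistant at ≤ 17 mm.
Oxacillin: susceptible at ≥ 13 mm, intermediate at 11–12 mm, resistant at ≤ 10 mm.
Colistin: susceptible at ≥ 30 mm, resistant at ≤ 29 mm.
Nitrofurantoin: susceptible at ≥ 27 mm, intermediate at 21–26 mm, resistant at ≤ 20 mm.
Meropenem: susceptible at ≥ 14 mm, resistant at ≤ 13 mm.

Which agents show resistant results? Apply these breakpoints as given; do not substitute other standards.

meropenem, colistin, nitrofurantoin

Meropenem 9 mm: ≤ 13 mm — R
Colistin 26 mm: ≤ 29 mm → R
Ampicillin: 18 mm is in 18–20 mm → intermediate
Nitrofurantoin (15 mm) ≤ 20 mm ⇒ resistant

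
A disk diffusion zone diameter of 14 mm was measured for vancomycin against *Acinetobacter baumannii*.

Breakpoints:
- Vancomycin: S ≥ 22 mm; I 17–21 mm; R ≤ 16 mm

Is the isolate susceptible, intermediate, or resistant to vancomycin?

R

Vancomycin: 14 mm is ≤ 16 mm ⇒ Resistant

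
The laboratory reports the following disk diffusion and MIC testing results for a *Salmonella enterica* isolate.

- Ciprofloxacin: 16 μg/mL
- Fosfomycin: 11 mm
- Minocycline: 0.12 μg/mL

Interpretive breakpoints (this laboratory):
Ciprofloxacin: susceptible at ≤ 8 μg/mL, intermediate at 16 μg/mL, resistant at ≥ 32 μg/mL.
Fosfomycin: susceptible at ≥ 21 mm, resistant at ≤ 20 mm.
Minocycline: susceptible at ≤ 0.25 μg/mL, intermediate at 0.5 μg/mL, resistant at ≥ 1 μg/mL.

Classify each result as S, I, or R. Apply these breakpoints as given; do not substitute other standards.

Ciprofloxacin 16 μg/mL: = 16 μg/mL → Intermediate
Fosfomycin (11 mm) ≤ 20 mm ⇒ resistant
Minocycline: 0.12 μg/mL is ≤ 0.25 μg/mL — Susceptible

I, R, S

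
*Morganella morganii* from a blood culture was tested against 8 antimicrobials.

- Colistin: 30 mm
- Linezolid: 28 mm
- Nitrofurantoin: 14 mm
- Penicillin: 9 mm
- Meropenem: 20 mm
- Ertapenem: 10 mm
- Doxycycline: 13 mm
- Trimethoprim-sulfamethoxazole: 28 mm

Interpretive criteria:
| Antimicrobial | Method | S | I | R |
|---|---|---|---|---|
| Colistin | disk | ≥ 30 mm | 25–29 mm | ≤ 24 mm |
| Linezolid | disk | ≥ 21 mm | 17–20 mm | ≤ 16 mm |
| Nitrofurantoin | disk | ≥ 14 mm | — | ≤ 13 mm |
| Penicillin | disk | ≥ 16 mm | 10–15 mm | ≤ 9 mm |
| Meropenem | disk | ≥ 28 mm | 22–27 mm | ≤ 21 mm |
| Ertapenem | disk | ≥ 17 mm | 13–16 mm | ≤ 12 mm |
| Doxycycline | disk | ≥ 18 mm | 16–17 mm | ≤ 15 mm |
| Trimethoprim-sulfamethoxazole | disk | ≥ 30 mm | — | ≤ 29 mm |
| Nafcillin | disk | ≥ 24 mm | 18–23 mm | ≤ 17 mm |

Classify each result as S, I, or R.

Colistin: 30 mm is ≥ 30 mm → Susceptible
Linezolid (28 mm) ≥ 21 mm → Susceptible
Nitrofurantoin: 14 mm is ≥ 14 mm ⇒ S
Penicillin 9 mm: ≤ 9 mm → Resistant
Meropenem 20 mm: ≤ 21 mm — resistant
Ertapenem 10 mm: ≤ 12 mm → R
Doxycycline: 13 mm is ≤ 15 mm ⇒ R
Trimethoprim-sulfamethoxazole: 28 mm is ≤ 29 mm → resistant

S, S, S, R, R, R, R, R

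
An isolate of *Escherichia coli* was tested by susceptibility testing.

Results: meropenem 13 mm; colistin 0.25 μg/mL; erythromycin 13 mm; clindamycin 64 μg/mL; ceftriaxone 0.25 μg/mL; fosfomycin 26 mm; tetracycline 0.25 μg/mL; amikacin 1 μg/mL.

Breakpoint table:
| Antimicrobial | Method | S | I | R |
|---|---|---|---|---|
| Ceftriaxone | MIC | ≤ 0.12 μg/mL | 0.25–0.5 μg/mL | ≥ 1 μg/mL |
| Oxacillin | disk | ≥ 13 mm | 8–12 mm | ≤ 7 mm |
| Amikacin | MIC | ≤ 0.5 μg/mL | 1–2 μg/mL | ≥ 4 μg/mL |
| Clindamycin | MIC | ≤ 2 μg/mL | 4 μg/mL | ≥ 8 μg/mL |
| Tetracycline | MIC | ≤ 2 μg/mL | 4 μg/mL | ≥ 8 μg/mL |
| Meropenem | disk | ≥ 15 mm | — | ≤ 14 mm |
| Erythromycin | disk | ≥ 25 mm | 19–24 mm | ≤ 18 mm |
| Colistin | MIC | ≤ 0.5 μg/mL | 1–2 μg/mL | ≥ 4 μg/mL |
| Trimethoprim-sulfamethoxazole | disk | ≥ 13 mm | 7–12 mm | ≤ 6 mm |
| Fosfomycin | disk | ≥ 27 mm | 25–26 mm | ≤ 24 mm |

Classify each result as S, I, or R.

Meropenem: 13 mm is ≤ 14 mm ⇒ resistant
Colistin 0.25 μg/mL: ≤ 0.5 μg/mL ⇒ S
Erythromycin: 13 mm is ≤ 18 mm → Resistant
Clindamycin (64 μg/mL) ≥ 8 μg/mL → Resistant
Ceftriaxone (0.25 μg/mL) in 0.25–0.5 μg/mL — Intermediate
Fosfomycin: 26 mm is in 25–26 mm → I
Tetracycline (0.25 μg/mL) ≤ 2 μg/mL ⇒ S
Amikacin (1 μg/mL) in 1–2 μg/mL ⇒ Intermediate

R, S, R, R, I, I, S, I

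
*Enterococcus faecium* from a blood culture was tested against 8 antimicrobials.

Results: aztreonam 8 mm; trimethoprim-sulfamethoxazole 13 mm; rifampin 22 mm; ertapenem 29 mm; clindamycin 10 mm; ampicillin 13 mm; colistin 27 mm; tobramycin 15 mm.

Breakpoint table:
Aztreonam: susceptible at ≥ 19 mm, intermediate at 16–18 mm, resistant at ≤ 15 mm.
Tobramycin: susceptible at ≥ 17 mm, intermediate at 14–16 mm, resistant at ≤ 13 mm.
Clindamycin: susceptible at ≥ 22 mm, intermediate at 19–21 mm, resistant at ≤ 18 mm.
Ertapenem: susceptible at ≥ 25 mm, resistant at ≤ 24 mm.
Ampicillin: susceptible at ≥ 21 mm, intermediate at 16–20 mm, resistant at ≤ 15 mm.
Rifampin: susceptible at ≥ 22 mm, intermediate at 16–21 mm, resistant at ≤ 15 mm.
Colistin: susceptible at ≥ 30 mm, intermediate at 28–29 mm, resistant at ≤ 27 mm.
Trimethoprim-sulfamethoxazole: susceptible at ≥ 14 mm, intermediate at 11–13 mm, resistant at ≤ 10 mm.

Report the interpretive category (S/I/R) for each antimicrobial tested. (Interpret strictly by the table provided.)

Aztreonam: 8 mm is ≤ 15 mm → resistant
Trimethoprim-sulfamethoxazole (13 mm) in 11–13 mm → I
Rifampin 22 mm: ≥ 22 mm ⇒ susceptible
Ertapenem: 29 mm is ≥ 25 mm → susceptible
Clindamycin: 10 mm is ≤ 18 mm → Resistant
Ampicillin 13 mm: ≤ 15 mm — resistant
Colistin: 27 mm is ≤ 27 mm → R
Tobramycin (15 mm) in 14–16 mm → intermediate

R, I, S, S, R, R, R, I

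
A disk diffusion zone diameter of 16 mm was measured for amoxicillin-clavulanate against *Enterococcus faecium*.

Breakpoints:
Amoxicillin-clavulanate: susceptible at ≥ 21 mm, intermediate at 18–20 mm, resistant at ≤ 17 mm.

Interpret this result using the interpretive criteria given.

Amoxicillin-clavulanate: 16 mm is ≤ 17 mm → Resistant

Resistant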